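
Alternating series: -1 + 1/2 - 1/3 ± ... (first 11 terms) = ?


S = -1 + 1/2 - 1/3 + 1/4 - 1/5 + 1/6 - 1/7 + 1/8 ± ...
= -0.7365
(Full series converges to -ln(2) ≈ -0.6931)

S_11 = -0.7365


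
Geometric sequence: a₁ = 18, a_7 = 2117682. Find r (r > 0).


r^(n-1) = aₙ/a₁
r^6 = 2117682/18 = 117649
r = 117649^(1/6)
= ±7; taking r > 0 gives r = 7

r = 7


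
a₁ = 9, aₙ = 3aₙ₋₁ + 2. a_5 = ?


Computing step by step:
a_1 = 9
a_2 = 29
a_3 = 89
a_4 = 269
a_5 = 809


a_5 = 809


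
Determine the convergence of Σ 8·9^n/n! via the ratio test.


aₙ = 8·9^n/n!
a_{n+1}/aₙ = 9^(n+1)/(n+1)! × n!/9^n  (constant 8 cancels)
= 9/(n+1)
L = lim(n→∞) 9/(n+1) = 0
L < 1 → series CONVERGES

Converges (ratio test: L = 0 < 1)


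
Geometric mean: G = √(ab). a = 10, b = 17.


GM = √(10×17) = √170 = 13.0384

GM = 13.0384


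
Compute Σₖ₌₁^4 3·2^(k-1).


Sₙ = 3×(2^4 - 1)/(2 - 1)
= 3×(16 - 1)/1
= 3×15/1
= 45

S_4 = 45


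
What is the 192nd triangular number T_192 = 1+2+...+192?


n(n+1)/2 = 192×193/2 = 37056/2 = 18528

Σk = 18528


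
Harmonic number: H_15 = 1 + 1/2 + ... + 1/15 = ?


H_15 = 1/1 + 1/2 + 1/3 + ... + 1/15
= 1195757/360360
≈ 3.3182

H_15 = 1195757/360360 ≈ 3.3182


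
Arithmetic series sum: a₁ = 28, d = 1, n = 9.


aₙ = 28 + (9-1)×1 = 36
Sₙ = n(a₁+aₙ)/2 = 9×(28+36)/2
= 9×64/2 = 288

S_9 = 288


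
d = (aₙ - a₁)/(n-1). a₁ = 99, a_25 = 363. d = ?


d = (aₙ - a₁)/(n-1)
= (363 - 99)/(25-1)
= 264/24 = 11

d = 11


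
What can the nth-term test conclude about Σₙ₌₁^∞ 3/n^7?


lim(n→∞) 3/n^7 = 0
lim aₙ = 0 → nth-term test is INCONCLUSIVE
(Need other tests; this is actually a convergent p-series with p=7 > 1)

Inconclusive (lim aₙ = 0; need another test)


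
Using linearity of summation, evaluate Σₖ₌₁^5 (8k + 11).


Σ(8k+11) = 8·Σk + 11·n
= 8·15 + 11·5
= 120 + 55 = 175

Σ = 175


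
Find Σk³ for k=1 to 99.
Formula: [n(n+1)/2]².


n(n+1)/2 = 99×100/2 = 4950
Σk³ = 4950² = 24502500

Σk³ = 24502500


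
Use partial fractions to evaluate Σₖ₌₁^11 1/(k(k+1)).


1/(k(k+1)) = 1/k - 1/(k+1) (partial fractions)
Telescoping: Σ = 1 - 1/12 = 11/12

Sum = 11/12


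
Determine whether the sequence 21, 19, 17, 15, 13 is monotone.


Differences: -2, -2, -2, -2
All differences < 0 → strictly DECREASING

Monotonically decreasing


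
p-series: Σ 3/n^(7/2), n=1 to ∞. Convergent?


p-series test: Σ c/n^p converges if p > 1, diverges if p ≤ 1 (constant c > 0 doesn't affect convergence).
p = 7/2
7/2 > 1 → CONVERGES

Converges (p = 7/2 > 1)


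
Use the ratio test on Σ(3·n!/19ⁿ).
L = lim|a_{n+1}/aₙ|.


aₙ = 3·n!/19^n
a_{n+1}/aₙ = (n+1)!/19^(n+1) × 19^n/n!  (constant 3 cancels)
= (n+1)/19
L = lim(n→∞) (n+1)/19 = ∞
L > 1 → series DIVERGES

Diverges (ratio test: L = ∞ > 1)


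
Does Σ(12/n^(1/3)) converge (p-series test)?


p-series test: Σ c/n^p converges if p > 1, diverges if p ≤ 1 (constant c > 0 doesn't affect convergence).
p = 1/3
1/3 ≤ 1 → DIVERGES

Diverges (p = 1/3 ≤ 1)


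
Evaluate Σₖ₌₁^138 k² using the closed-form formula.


n = 138
n(n+1)(2n+1)/6 = 138×139×277/6
= 5313414/6 = 885569

Σk² = 885569


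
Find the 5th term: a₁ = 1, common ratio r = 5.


aₙ = a₁·r^(n-1)
= 1×5^4
= 1×625
= 625

a_5 = 625


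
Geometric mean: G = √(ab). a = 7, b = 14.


GM = √(7×14) = √98 = 9.8995

GM = 9.8995


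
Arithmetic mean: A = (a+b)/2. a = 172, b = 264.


AM = (172 + 264)/2 = 436/2 = 218

AM = 218


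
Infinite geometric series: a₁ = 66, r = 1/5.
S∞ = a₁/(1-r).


S∞ = a₁/(1-r) = 66/(1 - 1/5)
= 66/(4/5)
= 165/2

S∞ = 165/2


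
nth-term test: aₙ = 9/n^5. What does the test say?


lim(n→∞) 9/n^5 = 0
lim aₙ = 0 → nth-term test is INCONCLUSIVE
(Need other tests; this is actually a convergent p-series with p=5 > 1)

Inconclusive (lim aₙ = 0; need another test)


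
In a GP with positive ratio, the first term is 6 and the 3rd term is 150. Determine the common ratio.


r^(n-1) = aₙ/a₁
r^2 = 150/6 = 25
r = 25^(1/2)
= ±5; taking r > 0 gives r = 5

r = 5


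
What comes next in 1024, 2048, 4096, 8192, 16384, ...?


Pattern: powers of 2: 2ⁿ
Terms: 1024, 2048, 4096, 8192, 16384
Next term = 32768

Next term = 32768


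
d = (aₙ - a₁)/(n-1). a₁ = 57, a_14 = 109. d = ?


d = (aₙ - a₁)/(n-1)
= (109 - 57)/(14-1)
= 52/13 = 4

d = 4


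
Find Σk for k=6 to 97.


Σₖ₌6^97 k = Σₖ₌₁^97 k − Σₖ₌₁^5 k
= 97·98/2 − 5·6/2
= 4753 − 15 = 4738

Σk = 4738


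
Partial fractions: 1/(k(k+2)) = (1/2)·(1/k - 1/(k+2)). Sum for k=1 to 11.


1/(k(k+2)) = (1/2)·(1/k - 1/(k+2)) (partial fractions)
Telescoping: Σ = (1/2)·(1 + 1/2 - 1/12 - 1/13) = 209/312

Sum = 209/312


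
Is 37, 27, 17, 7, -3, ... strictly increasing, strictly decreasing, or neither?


Differences: -10, -10, -10, -10
All differences < 0 → strictly DECREASING

Monotonically decreasing


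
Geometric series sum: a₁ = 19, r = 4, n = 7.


Sₙ = 19×(4^7 - 1)/(4 - 1)
= 19×(16384 - 1)/3
= 19×16383/3
= 103759

S_7 = 103759


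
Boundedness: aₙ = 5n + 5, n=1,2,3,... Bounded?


aₙ = 5n + 5 → as n→∞, aₙ→∞
No finite upper bound exists
The sequence is UNBOUNDED

Unbounded (aₙ → ∞ as n → ∞)


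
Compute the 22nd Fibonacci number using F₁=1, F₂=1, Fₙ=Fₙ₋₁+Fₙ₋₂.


Fibonacci sequence: 1, 1, 2, 3, 5, 8, 13, 21, 34, 55, 89, ...
F(22) = 17711

F(22) = 17711


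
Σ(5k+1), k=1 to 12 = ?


Σ(5k+1) = 5·Σk + 1·n
= 5·78 + 1·12
= 390 + 12 = 402

Σ = 402


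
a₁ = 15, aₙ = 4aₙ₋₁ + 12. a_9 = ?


Computing step by step:
a_1 = 15
a_2 = 72
a_3 = 300
a_4 = 1212
a_5 = 4860
a_6 = 19452
a_7 = 77820
a_8 = 311292
a_9 = 1245180


a_9 = 1245180


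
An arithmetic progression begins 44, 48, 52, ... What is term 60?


aₙ = a₁ + (n-1)d
= 44 + (60-1)×4
= 44 + 236
= 280

a_60 = 280


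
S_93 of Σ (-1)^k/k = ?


S = -1 + 1/2 - 1/3 + 1/4 - 1/5 + 1/6 - 1/7 + 1/8 ± ...
= -0.6985
(Full series converges to -ln(2) ≈ -0.6931)

S_93 = -0.6985


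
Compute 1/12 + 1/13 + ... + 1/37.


Σₖ₌12^37 1/k = 1/12 + 1/13 + 1/14 + ... + 1/37
= 901969934628929/763275922437600
≈ 1.1817

Sum = 901969934628929/763275922437600 ≈ 1.1817


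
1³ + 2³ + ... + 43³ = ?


n(n+1)/2 = 43×44/2 = 946
Σk³ = 946² = 894916

Σk³ = 894916


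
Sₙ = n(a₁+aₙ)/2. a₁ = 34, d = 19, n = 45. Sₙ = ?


aₙ = 34 + (45-1)×19 = 870
Sₙ = n(a₁+aₙ)/2 = 45×(34+870)/2
= 45×904/2 = 20340

S_45 = 20340


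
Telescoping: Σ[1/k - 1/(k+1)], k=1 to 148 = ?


Telescoping: adjacent terms cancel.
= 1/1 - 1/149
= 1 - 1/149 = 148/149

Sum = 148/149


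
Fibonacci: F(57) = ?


Fibonacci sequence: 1, 1, 2, 3, 5, 8, 13, 21, 34, 55, 89, ...
F(57) = 365435296162

F(57) = 365435296162


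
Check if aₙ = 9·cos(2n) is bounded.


For all n, -1 ≤ cos(2n) ≤ 1, so -9 ≤ 9·cos(2n) ≤ 9
Lower bound: -9, Upper bound: 9
The sequence IS bounded

Bounded (-9 ≤ aₙ ≤ 9)


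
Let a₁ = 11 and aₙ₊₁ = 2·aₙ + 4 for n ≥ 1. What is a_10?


Computing step by step:
a_1 = 11
a_2 = 26
a_3 = 56
a_4 = 116
a_5 = 236
a_6 = 476
a_7 = 956
a_8 = 1916
a_9 = 3836
a_10 = 7676


a_10 = 7676


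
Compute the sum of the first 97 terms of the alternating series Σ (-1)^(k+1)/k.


S = 1 - 1/2 + 1/3 - 1/4 + 1/5 - 1/6 + 1/7 - 1/8 ± ...
= 0.6983
(Full series converges to +ln(2) ≈ +0.6931)

S_97 = 0.6983


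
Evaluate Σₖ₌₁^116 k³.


n(n+1)/2 = 116×117/2 = 6786
Σk³ = 6786² = 46049796

Σk³ = 46049796


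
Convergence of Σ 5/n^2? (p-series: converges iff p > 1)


p-series test: Σ c/n^p converges if p > 1, diverges if p ≤ 1 (constant c > 0 doesn't affect convergence).
p = 2
2 > 1 → CONVERGES

Converges (p = 2 > 1)


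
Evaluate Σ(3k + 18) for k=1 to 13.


Σ(3k+18) = 3·Σk + 18·n
= 3·91 + 18·13
= 273 + 234 = 507

Σ = 507


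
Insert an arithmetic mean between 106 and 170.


AM = (106 + 170)/2 = 276/2 = 138

AM = 138


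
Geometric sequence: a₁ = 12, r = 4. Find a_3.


aₙ = a₁·r^(n-1)
= 12×4^2
= 12×16
= 192

a_3 = 192


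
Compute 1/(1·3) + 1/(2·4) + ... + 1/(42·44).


1/(k(k+2)) = (1/2)·(1/k - 1/(k+2)) (partial fractions)
Telescoping: Σ = (1/2)·(1 + 1/2 - 1/43 - 1/44) = 2751/3784

Sum = 2751/3784


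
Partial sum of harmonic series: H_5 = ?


H_5 = 1/1 + 1/2 + 1/3 + 1/4 + 1/5
= 137/60
≈ 2.2833

H_5 = 137/60 ≈ 2.2833


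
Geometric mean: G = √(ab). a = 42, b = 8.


GM = √(42×8) = √336 = 18.3303

GM = 18.3303


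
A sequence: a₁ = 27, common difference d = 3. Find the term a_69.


aₙ = a₁ + (n-1)d
= 27 + (69-1)×3
= 27 + 204
= 231

a_69 = 231


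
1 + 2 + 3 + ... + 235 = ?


n(n+1)/2 = 235×236/2 = 55460/2 = 27730

Σk = 27730


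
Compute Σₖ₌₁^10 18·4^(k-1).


Sₙ = 18×(4^10 - 1)/(4 - 1)
= 18×(1048576 - 1)/3
= 18×1048575/3
= 6291450

S_10 = 6291450


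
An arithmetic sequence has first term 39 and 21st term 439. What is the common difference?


d = (aₙ - a₁)/(n-1)
= (439 - 39)/(21-1)
= 400/20 = 20

d = 20


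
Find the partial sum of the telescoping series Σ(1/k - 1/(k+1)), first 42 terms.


Telescoping: adjacent terms cancel.
= 1/1 - 1/43
= 1 - 1/43 = 42/43

Sum = 42/43


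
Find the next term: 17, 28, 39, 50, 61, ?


Pattern: arithmetic (d=11)
Terms: 17, 28, 39, 50, 61
Next term = 72

Next term = 72


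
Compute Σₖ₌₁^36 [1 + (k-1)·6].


aₙ = 1 + (36-1)×6 = 211
Sₙ = n(a₁+aₙ)/2 = 36×(1+211)/2
= 36×212/2 = 3816

S_36 = 3816


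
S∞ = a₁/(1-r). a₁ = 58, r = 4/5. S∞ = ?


S∞ = a₁/(1-r) = 58/(1 - 4/5)
= 58/(1/5)
= 290

S∞ = 290


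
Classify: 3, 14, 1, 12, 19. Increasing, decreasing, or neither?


Differences: 11, -13, 11, 7
Difference at position 1 is +11 (> 0) but position 2 is -13 (< 0) — sequence both rises and falls
→ NOT monotonic

Not monotonic


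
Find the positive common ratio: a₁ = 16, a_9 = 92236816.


r^(n-1) = aₙ/a₁
r^8 = 92236816/16 = 5764801
r = 5764801^(1/8)
= ±7; taking r > 0 gives r = 7

r = 7


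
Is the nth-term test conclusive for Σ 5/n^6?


lim(n→∞) 5/n^6 = 0
lim aₙ = 0 → nth-term test is INCONCLUSIVE
(Need other tests; this is actually a convergent p-series with p=6 > 1)

Inconclusive (lim aₙ = 0; need another test)


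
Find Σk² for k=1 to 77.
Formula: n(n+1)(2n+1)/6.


n = 77
n(n+1)(2n+1)/6 = 77×78×155/6
= 930930/6 = 155155

Σk² = 155155


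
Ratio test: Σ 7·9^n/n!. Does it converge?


aₙ = 7·9^n/n!
a_{n+1}/aₙ = 9^(n+1)/(n+1)! × n!/9^n  (constant 7 cancels)
= 9/(n+1)
L = lim(n→∞) 9/(n+1) = 0
L < 1 → series CONVERGES

Converges (ratio test: L = 0 < 1)


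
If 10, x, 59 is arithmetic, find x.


AM = (10 + 59)/2 = 69/2 = 34.5

AM = 34.5


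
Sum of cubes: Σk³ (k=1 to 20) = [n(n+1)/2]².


n(n+1)/2 = 20×21/2 = 210
Σk³ = 210² = 44100

Σk³ = 44100


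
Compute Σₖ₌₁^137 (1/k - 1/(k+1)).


Telescoping: adjacent terms cancel.
= 1/1 - 1/138
= 1 - 1/138 = 137/138

Sum = 137/138


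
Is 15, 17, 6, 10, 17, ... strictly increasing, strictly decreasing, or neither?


Differences: 2, -11, 4, 7
Difference at position 1 is +2 (> 0) but position 2 is -11 (< 0) — sequence both rises and falls
→ NOT monotonic

Not monotonic


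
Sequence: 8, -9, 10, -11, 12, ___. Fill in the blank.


Pattern: alternating sign, magnitude arithmetic (d=1)
Terms: 8, -9, 10, -11, 12
Next term = -13

Next term = -13


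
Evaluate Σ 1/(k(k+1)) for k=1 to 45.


1/(k(k+1)) = 1/k - 1/(k+1) (partial fractions)
Telescoping: Σ = 1 - 1/46 = 45/46

Sum = 45/46


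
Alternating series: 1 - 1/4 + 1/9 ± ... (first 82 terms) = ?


S = 1 - 1/4 + 1/9 - 1/16 + 1/25 - 1/36 + 1/49 - 1/64 ± ...
= 0.8224
(Full series converges to +π²/12 ≈ +0.8225)

S_82 = 0.8224


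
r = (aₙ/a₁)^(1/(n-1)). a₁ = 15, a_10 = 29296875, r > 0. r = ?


r^(n-1) = aₙ/a₁
r^9 = 29296875/15 = 1953125
r = 1953125^(1/9)
= 5

r = 5


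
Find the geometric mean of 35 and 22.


GM = √(35×22) = √770 = 27.7489

GM = 27.7489


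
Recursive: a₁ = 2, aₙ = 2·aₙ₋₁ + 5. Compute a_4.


Computing step by step:
a_1 = 2
a_2 = 9
a_3 = 23
a_4 = 51


a_4 = 51


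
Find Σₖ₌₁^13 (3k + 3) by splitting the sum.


Σ(3k+3) = 3·Σk + 3·n
= 3·91 + 3·13
= 273 + 39 = 312

Σ = 312


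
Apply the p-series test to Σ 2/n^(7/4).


p-series test: Σ c/n^p converges if p > 1, diverges if p ≤ 1 (constant c > 0 doesn't affect convergence).
p = 7/4
7/4 > 1 → CONVERGES

Converges (p = 7/4 > 1)


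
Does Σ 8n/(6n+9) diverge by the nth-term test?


lim(n→∞) 8n/(6n+9) = 8/6 = 4/3  (divide numerator and denominator by n)
lim aₙ = 4/3 ≠ 0 → series DIVERGES

Diverges (lim aₙ = 4/3 ≠ 0)


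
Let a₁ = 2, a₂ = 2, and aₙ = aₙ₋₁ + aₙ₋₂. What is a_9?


Computing iteratively: 2, 2, 4, 6, 10, 16, 26, 42, 68
a_9 = 68

a_9 = 68


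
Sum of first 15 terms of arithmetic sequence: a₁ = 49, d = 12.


aₙ = 49 + (15-1)×12 = 217
Sₙ = n(a₁+aₙ)/2 = 15×(49+217)/2
= 15×266/2 = 1995

S_15 = 1995


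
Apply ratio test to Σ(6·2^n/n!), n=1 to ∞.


aₙ = 6·2^n/n!
a_{n+1}/aₙ = 2^(n+1)/(n+1)! × n!/2^n  (constant 6 cancels)
= 2/(n+1)
L = lim(n→∞) 2/(n+1) = 0
L < 1 → series CONVERGES

Converges (ratio test: L = 0 < 1)


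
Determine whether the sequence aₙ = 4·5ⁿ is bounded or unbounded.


aₙ = 4·5ⁿ → as n→∞, aₙ→∞ (since base 5 > 1)
No finite upper bound exists
The sequence is UNBOUNDED

Unbounded (aₙ → ∞ as n → ∞)


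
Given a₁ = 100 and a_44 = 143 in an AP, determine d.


d = (aₙ - a₁)/(n-1)
= (143 - 100)/(44-1)
= 43/43 = 1

d = 1


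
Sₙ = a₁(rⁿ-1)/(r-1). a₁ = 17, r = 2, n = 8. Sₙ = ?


Sₙ = 17×(2^8 - 1)/(2 - 1)
= 17×(256 - 1)/1
= 17×255/1
= 4335

S_8 = 4335


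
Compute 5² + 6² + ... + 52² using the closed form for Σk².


Σₖ₌5^52 k² = Σₖ₌₁^52 k² − Σₖ₌₁^4 k²
= 52·53·105/6 − 4·5·9/6
= 48230 − 30 = 48200

Σk² = 48200


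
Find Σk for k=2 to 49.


Σₖ₌2^49 k = Σₖ₌₁^49 k − Σₖ₌₁^1 k
= 49·50/2 − 1·2/2
= 1225 − 1 = 1224

Σk = 1224


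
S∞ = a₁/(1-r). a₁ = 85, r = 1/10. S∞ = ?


S∞ = a₁/(1-r) = 85/(1 - 1/10)
= 85/(9/10)
= 850/9

S∞ = 850/9


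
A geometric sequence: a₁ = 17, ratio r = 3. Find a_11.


aₙ = a₁·r^(n-1)
= 17×3^10
= 17×59049
= 1003833

a_11 = 1003833


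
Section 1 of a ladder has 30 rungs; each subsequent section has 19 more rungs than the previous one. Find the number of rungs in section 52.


aₙ = a₁ + (n-1)d
= 30 + (52-1)×19
= 30 + 969
= 999

a_52 = 999


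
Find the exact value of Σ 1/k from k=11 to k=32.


Σₖ₌11^32 1/k = 1/11 + 1/12 + 1/13 + ... + 1/32
= 163107703437059/144403552893600
≈ 1.1295

Sum = 163107703437059/144403552893600 ≈ 1.1295


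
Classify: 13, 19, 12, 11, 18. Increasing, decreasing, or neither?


Differences: 6, -7, -1, 7
Difference at position 1 is +6 (> 0) but position 2 is -7 (< 0) — sequence both rises and falls
→ NOT monotonic

Not monotonic


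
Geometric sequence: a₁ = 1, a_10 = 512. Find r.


r^(n-1) = aₙ/a₁
r^9 = 512/1 = 512
r = 512^(1/9)
= 2

r = 2


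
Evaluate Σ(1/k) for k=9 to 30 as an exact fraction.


Σₖ₌9^30 1/k = 1/9 + 1/10 + 1/11 + ... + 1/30
= 2974550125537/2329089562800
≈ 1.2771

Sum = 2974550125537/2329089562800 ≈ 1.2771


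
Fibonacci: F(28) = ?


Fibonacci sequence: 1, 1, 2, 3, 5, 8, 13, 21, 34, 55, 89, ...
F(28) = 317811

F(28) = 317811


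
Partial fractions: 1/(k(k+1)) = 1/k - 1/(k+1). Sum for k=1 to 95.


1/(k(k+1)) = 1/k - 1/(k+1) (partial fractions)
Telescoping: Σ = 1 - 1/96 = 95/96

Sum = 95/96


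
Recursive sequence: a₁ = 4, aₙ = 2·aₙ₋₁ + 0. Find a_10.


Computing step by step:
a_1 = 4
a_2 = 8
a_3 = 16
a_4 = 32
a_5 = 64
a_6 = 128
a_7 = 256
a_8 = 512
a_9 = 1024
a_10 = 2048


a_10 = 2048


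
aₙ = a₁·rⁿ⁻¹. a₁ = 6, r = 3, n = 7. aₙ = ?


aₙ = a₁·r^(n-1)
= 6×3^6
= 6×729
= 4374

a_7 = 4374


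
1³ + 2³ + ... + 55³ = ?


n(n+1)/2 = 55×56/2 = 1540
Σk³ = 1540² = 2371600

Σk³ = 2371600


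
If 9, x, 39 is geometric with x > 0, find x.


GM = √(9×39) = √351 = 18.735

GM = 18.735


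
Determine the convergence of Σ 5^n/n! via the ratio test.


aₙ = 5^n/n!
a_{n+1}/aₙ = 5^(n+1)/(n+1)! × n!/5^n
= 5/(n+1)
L = lim(n→∞) 5/(n+1) = 0
L < 1 → series CONVERGES

Converges (ratio test: L = 0 < 1)


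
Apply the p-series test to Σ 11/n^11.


p-series test: Σ c/n^p converges if p > 1, diverges if p ≤ 1 (constant c > 0 doesn't affect convergence).
p = 11
11 > 1 → CONVERGES

Converges (p = 11 > 1)


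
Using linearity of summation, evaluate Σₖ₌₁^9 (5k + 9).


Σ(5k+9) = 5·Σk + 9·n
= 5·45 + 9·9
= 225 + 81 = 306

Σ = 306


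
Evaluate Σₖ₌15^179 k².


Σₖ₌15^179 k² = Σₖ₌₁^179 k² − Σₖ₌₁^14 k²
= 179·180·359/6 − 14·15·29/6
= 1927830 − 1015 = 1926815

Σk² = 1926815


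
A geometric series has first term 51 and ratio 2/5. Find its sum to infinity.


S∞ = a₁/(1-r) = 51/(1 - 2/5)
= 51/(3/5)
= 85

S∞ = 85


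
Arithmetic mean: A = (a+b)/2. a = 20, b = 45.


AM = (20 + 45)/2 = 65/2 = 32.5

AM = 32.5


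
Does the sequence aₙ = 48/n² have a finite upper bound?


a₁ = 48, a₂ = 48/4, a₃ = 48/9, ...
0 < aₙ ≤ 48 for all n ≥ 1
The sequence IS bounded

Bounded (0 < aₙ ≤ 48)


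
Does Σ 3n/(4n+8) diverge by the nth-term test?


lim(n→∞) 3n/(4n+8) = 3/4 = 3/4  (divide numerator and denominator by n)
lim aₙ = 3/4 ≠ 0 → series DIVERGES

Diverges (lim aₙ = 3/4 ≠ 0)


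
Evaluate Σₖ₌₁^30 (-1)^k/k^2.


S = -1 + 1/4 - 1/9 + 1/16 - 1/25 + 1/36 - 1/49 + 1/64 ± ...
= -0.8219
(Full series converges to -π²/12 ≈ -0.8225)

S_30 = -0.8219


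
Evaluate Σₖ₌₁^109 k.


n(n+1)/2 = 109×110/2 = 11990/2 = 5995

Σk = 5995


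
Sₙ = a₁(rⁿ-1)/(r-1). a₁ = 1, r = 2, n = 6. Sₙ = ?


Sₙ = 1×(2^6 - 1)/(2 - 1)
= 1×(64 - 1)/1
= 1×63/1
= 63

S_6 = 63


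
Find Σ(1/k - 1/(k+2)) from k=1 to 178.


Telescoping with gap 2: two head and two tail terms survive.
= (1 + 1/2) - (1/179 + 1/180)
= 3/2 - 1/179 - 1/180 = 47971/32220

Sum = 47971/32220


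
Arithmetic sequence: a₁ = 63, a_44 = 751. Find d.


d = (aₙ - a₁)/(n-1)
= (751 - 63)/(44-1)
= 688/43 = 16

d = 16


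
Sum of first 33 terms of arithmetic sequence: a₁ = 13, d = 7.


aₙ = 13 + (33-1)×7 = 237
Sₙ = n(a₁+aₙ)/2 = 33×(13+237)/2
= 33×250/2 = 4125

S_33 = 4125


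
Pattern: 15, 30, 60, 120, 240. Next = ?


Pattern: geometric (r=2)
Terms: 15, 30, 60, 120, 240
Next term = 480

Next term = 480


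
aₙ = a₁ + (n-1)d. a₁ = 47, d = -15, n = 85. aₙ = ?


aₙ = a₁ + (n-1)d
= 47 + (85-1)×-15
= 47 - 1260
= -1213

a_85 = -1213


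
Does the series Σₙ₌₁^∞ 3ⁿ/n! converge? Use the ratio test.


aₙ = 3^n/n!
a_{n+1}/aₙ = 3^(n+1)/(n+1)! × n!/3^n
= 3/(n+1)
L = lim(n→∞) 3/(n+1) = 0
L < 1 → series CONVERGES

Converges (ratio test: L = 0 < 1)


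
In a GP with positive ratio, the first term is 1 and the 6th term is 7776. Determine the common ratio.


r^(n-1) = aₙ/a₁
r^5 = 7776/1 = 7776
r = 7776^(1/5)
= 6

r = 6


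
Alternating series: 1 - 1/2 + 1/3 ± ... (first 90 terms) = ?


S = 1 - 1/2 + 1/3 - 1/4 + 1/5 - 1/6 + 1/7 - 1/8 ± ...
= 0.6876
(Full series converges to +ln(2) ≈ +0.6931)

S_90 = 0.6876


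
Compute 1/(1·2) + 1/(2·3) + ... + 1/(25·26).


1/(k(k+1)) = 1/k - 1/(k+1) (partial fractions)
Telescoping: Σ = 1 - 1/26 = 25/26

Sum = 25/26


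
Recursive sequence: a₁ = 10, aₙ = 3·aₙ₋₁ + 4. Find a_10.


Computing step by step:
a_1 = 10
a_2 = 34
a_3 = 106
a_4 = 322
a_5 = 970
a_6 = 2914
a_7 = 8746
a_8 = 26242
a_9 = 78730
a_10 = 236194


a_10 = 236194


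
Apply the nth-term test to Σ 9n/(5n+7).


lim(n→∞) 9n/(5n+7) = 9/5 = 9/5  (divide numerator and denominator by n)
lim aₙ = 9/5 ≠ 0 → series DIVERGES

Diverges (lim aₙ = 9/5 ≠ 0)


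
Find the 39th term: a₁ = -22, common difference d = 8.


aₙ = a₁ + (n-1)d
= -22 + (39-1)×8
= -22 + 304
= 282

a_39 = 282


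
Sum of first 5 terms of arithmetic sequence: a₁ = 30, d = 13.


aₙ = 30 + (5-1)×13 = 82
Sₙ = n(a₁+aₙ)/2 = 5×(30+82)/2
= 5×112/2 = 280

S_5 = 280


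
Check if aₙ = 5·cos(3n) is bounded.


For all n, -1 ≤ cos(3n) ≤ 1, so -5 ≤ 5·cos(3n) ≤ 5
Lower bound: -5, Upper bound: 5
The sequence IS bounded

Bounded (-5 ≤ aₙ ≤ 5)


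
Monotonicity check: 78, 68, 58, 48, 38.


Differences: -10, -10, -10, -10
All differences < 0 → strictly DECREASING

Monotonically decreasing


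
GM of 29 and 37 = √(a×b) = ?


GM = √(29×37) = √1073 = 32.7567

GM = 32.7567


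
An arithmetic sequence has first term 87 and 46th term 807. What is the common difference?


d = (aₙ - a₁)/(n-1)
= (807 - 87)/(46-1)
= 720/45 = 16

d = 16


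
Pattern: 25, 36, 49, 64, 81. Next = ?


Pattern: perfect squares: n²
Terms: 25, 36, 49, 64, 81
Next term = 100

Next term = 100


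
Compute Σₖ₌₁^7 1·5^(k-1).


Sₙ = 1×(5^7 - 1)/(5 - 1)
= 1×(78125 - 1)/4
= 1×78124/4
= 19531

S_7 = 19531


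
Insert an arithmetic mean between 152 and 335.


AM = (152 + 335)/2 = 487/2 = 243.5

AM = 243.5


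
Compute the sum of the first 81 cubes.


n(n+1)/2 = 81×82/2 = 3321
Σk³ = 3321² = 11029041

Σk³ = 11029041


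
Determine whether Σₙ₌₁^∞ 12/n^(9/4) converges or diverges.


p-series test: Σ c/n^p converges if p > 1, diverges if p ≤ 1 (constant c > 0 doesn't affect convergence).
p = 9/4
9/4 > 1 → CONVERGES

Converges (p = 9/4 > 1)


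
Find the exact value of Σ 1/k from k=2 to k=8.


Σₖ₌2^8 1/k = 1/2 + 1/3 + 1/4 + 1/5 + 1/6 + 1/7 + 1/8
= 481/280
≈ 1.7179

Sum = 481/280 ≈ 1.7179


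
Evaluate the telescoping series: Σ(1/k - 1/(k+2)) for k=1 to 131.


Telescoping with gap 2: two head and two tail terms survive.
= (1 + 1/2) - (1/132 + 1/133)
= 3/2 - 1/132 - 1/133 = 26069/17556

Sum = 26069/17556


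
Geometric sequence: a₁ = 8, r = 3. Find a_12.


aₙ = a₁·r^(n-1)
= 8×3^11
= 8×177147
= 1417176

a_12 = 1417176


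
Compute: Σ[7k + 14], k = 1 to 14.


Σ(7k+14) = 7·Σk + 14·n
= 7·105 + 14·14
= 735 + 196 = 931

Σ = 931


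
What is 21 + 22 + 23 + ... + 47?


Σₖ₌21^47 k = Σₖ₌₁^47 k − Σₖ₌₁^20 k
= 47·48/2 − 20·21/2
= 1128 − 210 = 918

Σk = 918


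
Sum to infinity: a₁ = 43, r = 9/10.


S∞ = a₁/(1-r) = 43/(1 - 9/10)
= 43/(1/10)
= 430

S∞ = 430


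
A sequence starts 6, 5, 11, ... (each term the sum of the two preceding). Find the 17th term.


Computing iteratively: 6, 5, 11, 16, 27, 43, 70, 113, 183, 296, 479, 775, ...
a_17 = 8595

a_17 = 8595


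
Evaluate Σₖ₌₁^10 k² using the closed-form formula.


n = 10
n(n+1)(2n+1)/6 = 10×11×21/6
= 2310/6 = 385

Σk² = 385


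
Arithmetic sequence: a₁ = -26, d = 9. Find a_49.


aₙ = a₁ + (n-1)d
= -26 + (49-1)×9
= -26 + 432
= 406

a_49 = 406


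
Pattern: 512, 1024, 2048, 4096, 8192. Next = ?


Pattern: powers of 2: 2ⁿ
Terms: 512, 1024, 2048, 4096, 8192
Next term = 16384

Next term = 16384


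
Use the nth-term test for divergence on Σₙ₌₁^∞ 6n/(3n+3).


lim(n→∞) 6n/(3n+3) = 6/3 = 2  (divide numerator and denominator by n)
lim aₙ = 2 ≠ 0 → series DIVERGES

Diverges (lim aₙ = 2 ≠ 0)


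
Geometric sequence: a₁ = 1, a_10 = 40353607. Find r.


r^(n-1) = aₙ/a₁
r^9 = 40353607/1 = 40353607
r = 40353607^(1/9)
= 7

r = 7


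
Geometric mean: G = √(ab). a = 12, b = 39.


GM = √(12×39) = √468 = 21.6333

GM = 21.6333


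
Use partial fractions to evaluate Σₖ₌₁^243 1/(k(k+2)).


1/(k(k+2)) = (1/2)·(1/k - 1/(k+2)) (partial fractions)
Telescoping: Σ = (1/2)·(1 + 1/2 - 1/244 - 1/245) = 89181/119560

Sum = 89181/119560


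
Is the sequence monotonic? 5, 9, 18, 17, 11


Differences: 4, 9, -1, -6
Difference at position 1 is +4 (> 0) but position 3 is -1 (< 0) — sequence both rises and falls
→ NOT monotonic

Not monotonic


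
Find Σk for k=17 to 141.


Σₖ₌17^141 k = Σₖ₌₁^141 k − Σₖ₌₁^16 k
= 141·142/2 − 16·17/2
= 10011 − 136 = 9875

Σk = 9875


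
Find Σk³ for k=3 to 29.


Σₖ₌3^29 k³ = [29·30/2]² − [2·3/2]²
= 189225 − 9 = 189216

Σk³ = 189216


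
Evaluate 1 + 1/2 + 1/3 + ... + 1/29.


H_29 = 1/1 + 1/2 + 1/3 + ... + 1/29
= 9227046511387/2329089562800
≈ 3.9617

H_29 = 9227046511387/2329089562800 ≈ 3.9617


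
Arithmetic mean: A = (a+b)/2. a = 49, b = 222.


AM = (49 + 222)/2 = 271/2 = 135.5

AM = 135.5


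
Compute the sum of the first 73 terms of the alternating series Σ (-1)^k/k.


S = -1 + 1/2 - 1/3 + 1/4 - 1/5 + 1/6 - 1/7 + 1/8 ± ...
= -0.6999
(Full series converges to -ln(2) ≈ -0.6931)

S_73 = -0.6999


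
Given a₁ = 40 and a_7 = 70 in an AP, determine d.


d = (aₙ - a₁)/(n-1)
= (70 - 40)/(7-1)
= 30/6 = 5

d = 5


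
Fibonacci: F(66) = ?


Fibonacci sequence: 1, 1, 2, 3, 5, 8, 13, 21, 34, 55, 89, ...
F(66) = 27777890035288

F(66) = 27777890035288


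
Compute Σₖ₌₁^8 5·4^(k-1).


Sₙ = 5×(4^8 - 1)/(4 - 1)
= 5×(65536 - 1)/3
= 5×65535/3
= 109225

S_8 = 109225


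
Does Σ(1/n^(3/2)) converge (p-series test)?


p-series test: Σ c/n^p converges if p > 1, diverges if p ≤ 1 (constant c > 0 doesn't affect convergence).
p = 3/2
3/2 > 1 → CONVERGES

Converges (p = 3/2 > 1)


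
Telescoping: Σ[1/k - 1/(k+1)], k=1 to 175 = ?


Telescoping: adjacent terms cancel.
= 1/1 - 1/176
= 1 - 1/176 = 175/176

Sum = 175/176


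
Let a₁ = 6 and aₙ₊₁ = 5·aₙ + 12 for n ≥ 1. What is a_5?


Computing step by step:
a_1 = 6
a_2 = 42
a_3 = 222
a_4 = 1122
a_5 = 5622


a_5 = 5622


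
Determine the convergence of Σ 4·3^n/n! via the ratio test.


aₙ = 4·3^n/n!
a_{n+1}/aₙ = 3^(n+1)/(n+1)! × n!/3^n  (constant 4 cancels)
= 3/(n+1)
L = lim(n→∞) 3/(n+1) = 0
L < 1 → series CONVERGES

Converges (ratio test: L = 0 < 1)


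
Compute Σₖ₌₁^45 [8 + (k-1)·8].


aₙ = 8 + (45-1)×8 = 360
Sₙ = n(a₁+aₙ)/2 = 45×(8+360)/2
= 45×368/2 = 8280

S_45 = 8280


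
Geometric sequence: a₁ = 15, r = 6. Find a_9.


aₙ = a₁·r^(n-1)
= 15×6^8
= 15×1679616
= 25194240

a_9 = 25194240


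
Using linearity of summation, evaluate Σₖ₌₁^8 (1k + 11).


Σ(1k+11) = 1·Σk + 11·n
= 1·36 + 11·8
= 36 + 88 = 124

Σ = 124


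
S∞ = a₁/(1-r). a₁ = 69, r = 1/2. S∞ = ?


S∞ = a₁/(1-r) = 69/(1 - 1/2)
= 69/(1/2)
= 138

S∞ = 138


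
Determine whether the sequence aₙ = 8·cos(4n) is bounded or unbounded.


For all n, -1 ≤ cos(4n) ≤ 1, so -8 ≤ 8·cos(4n) ≤ 8
Lower bound: -8, Upper bound: 8
The sequence IS bounded

Bounded (-8 ≤ aₙ ≤ 8)


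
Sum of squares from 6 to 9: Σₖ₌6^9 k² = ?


Σₖ₌6^9 k² = Σₖ₌₁^9 k² − Σₖ₌₁^5 k²
= 9·10·19/6 − 5·6·11/6
= 285 − 55 = 230

Σk² = 230


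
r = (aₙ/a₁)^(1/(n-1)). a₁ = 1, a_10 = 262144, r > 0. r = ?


r^(n-1) = aₙ/a₁
r^9 = 262144/1 = 262144
r = 262144^(1/9)
= 4

r = 4


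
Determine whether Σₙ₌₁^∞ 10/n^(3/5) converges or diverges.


p-series test: Σ c/n^p converges if p > 1, diverges if p ≤ 1 (constant c > 0 doesn't affect convergence).
p = 3/5
3/5 ≤ 1 → DIVERGES

Diverges (p = 3/5 ≤ 1)


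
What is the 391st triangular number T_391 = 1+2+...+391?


n(n+1)/2 = 391×392/2 = 153272/2 = 76636

Σk = 76636


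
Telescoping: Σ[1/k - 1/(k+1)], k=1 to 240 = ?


Telescoping: adjacent terms cancel.
= 1/1 - 1/241
= 1 - 1/241 = 240/241

Sum = 240/241


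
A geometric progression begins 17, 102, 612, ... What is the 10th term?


aₙ = a₁·r^(n-1)
= 17×6^9
= 17×10077696
= 171320832

a_10 = 171320832


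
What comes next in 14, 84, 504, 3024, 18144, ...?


Pattern: geometric (r=6)
Terms: 14, 84, 504, 3024, 18144
Next term = 108864

Next term = 108864


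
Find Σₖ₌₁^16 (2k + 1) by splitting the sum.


Σ(2k+1) = 2·Σk + 1·n
= 2·136 + 1·16
= 272 + 16 = 288

Σ = 288


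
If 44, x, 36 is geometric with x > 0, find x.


GM = √(44×36) = √1584 = 39.7995

GM = 39.7995


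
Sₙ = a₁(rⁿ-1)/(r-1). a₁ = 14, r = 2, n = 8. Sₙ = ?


Sₙ = 14×(2^8 - 1)/(2 - 1)
= 14×(256 - 1)/1
= 14×255/1
= 3570

S_8 = 3570


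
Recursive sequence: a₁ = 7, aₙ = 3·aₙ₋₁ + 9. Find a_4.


Computing step by step:
a_1 = 7
a_2 = 30
a_3 = 99
a_4 = 306


a_4 = 306


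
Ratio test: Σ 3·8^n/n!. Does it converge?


aₙ = 3·8^n/n!
a_{n+1}/aₙ = 8^(n+1)/(n+1)! × n!/8^n  (constant 3 cancels)
= 8/(n+1)
L = lim(n→∞) 8/(n+1) = 0
L < 1 → series CONVERGES

Converges (ratio test: L = 0 < 1)


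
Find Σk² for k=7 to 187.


Σₖ₌7^187 k² = Σₖ₌₁^187 k² − Σₖ₌₁^6 k²
= 187·188·375/6 − 6·7·13/6
= 2197250 − 91 = 2197159

Σk² = 2197159


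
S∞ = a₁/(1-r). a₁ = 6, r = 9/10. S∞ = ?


S∞ = a₁/(1-r) = 6/(1 - 9/10)
= 6/(1/10)
= 60

S∞ = 60


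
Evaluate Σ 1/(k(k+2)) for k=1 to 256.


1/(k(k+2)) = (1/2)·(1/k - 1/(k+2)) (partial fractions)
Telescoping: Σ = (1/2)·(1 + 1/2 - 1/257 - 1/258) = 24736/33153

Sum = 24736/33153


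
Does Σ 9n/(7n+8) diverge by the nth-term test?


lim(n→∞) 9n/(7n+8) = 9/7 = 9/7  (divide numerator and denominator by n)
lim aₙ = 9/7 ≠ 0 → series DIVERGES

Diverges (lim aₙ = 9/7 ≠ 0)


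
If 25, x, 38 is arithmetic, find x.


AM = (25 + 38)/2 = 63/2 = 31.5

AM = 31.5


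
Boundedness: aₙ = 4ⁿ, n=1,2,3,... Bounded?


aₙ = 4ⁿ → as n→∞, aₙ→∞ (since base 4 > 1)
No finite upper bound exists
The sequence is UNBOUNDED

Unbounded (aₙ → ∞ as n → ∞)


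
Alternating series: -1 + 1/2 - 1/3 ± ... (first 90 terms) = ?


S = -1 + 1/2 - 1/3 + 1/4 - 1/5 + 1/6 - 1/7 + 1/8 ± ...
= -0.6876
(Full series converges to -ln(2) ≈ -0.6931)

S_90 = -0.6876


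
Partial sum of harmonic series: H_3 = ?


H_3 = 1/1 + 1/2 + 1/3
= 11/6
≈ 1.8333

H_3 = 11/6 ≈ 1.8333


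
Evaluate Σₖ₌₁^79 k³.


n(n+1)/2 = 79×80/2 = 3160
Σk³ = 3160² = 9985600

Σk³ = 9985600


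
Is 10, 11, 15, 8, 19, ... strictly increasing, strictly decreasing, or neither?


Differences: 1, 4, -7, 11
Difference at position 1 is +1 (> 0) but position 3 is -7 (< 0) — sequence both rises and falls
→ NOT monotonic

Not monotonic


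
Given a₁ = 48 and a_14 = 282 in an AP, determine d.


d = (aₙ - a₁)/(n-1)
= (282 - 48)/(14-1)
= 234/13 = 18

d = 18


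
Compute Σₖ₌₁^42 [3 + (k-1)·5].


aₙ = 3 + (42-1)×5 = 208
Sₙ = n(a₁+aₙ)/2 = 42×(3+208)/2
= 42×211/2 = 4431

S_42 = 4431


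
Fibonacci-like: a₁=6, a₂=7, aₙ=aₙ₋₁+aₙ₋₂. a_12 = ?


Computing iteratively: 6, 7, 13, 20, 33, 53, 86, 139, 225, 364, 589, 953
a_12 = 953

a_12 = 953


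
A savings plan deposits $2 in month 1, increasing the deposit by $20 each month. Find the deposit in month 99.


aₙ = a₁ + (n-1)d
= 2 + (99-1)×20
= 2 + 1960
= 1962

a_99 = 1962


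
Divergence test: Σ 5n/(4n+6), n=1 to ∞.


lim(n→∞) 5n/(4n+6) = 5/4 = 5/4  (divide numerator and denominator by n)
lim aₙ = 5/4 ≠ 0 → series DIVERGES

Diverges (lim aₙ = 5/4 ≠ 0)


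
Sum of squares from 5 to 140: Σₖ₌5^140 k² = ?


Σₖ₌5^140 k² = Σₖ₌₁^140 k² − Σₖ₌₁^4 k²
= 140·141·281/6 − 4·5·9/6
= 924490 − 30 = 924460

Σk² = 924460


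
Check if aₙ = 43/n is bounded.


a₁ = 43, a₂ = 43/2, a₃ = 43/3, ...
0 < aₙ ≤ 43 for all n ≥ 1
Lower bound: 0, Upper bound: 43
The sequence IS bounded

Bounded (0 < aₙ ≤ 43)


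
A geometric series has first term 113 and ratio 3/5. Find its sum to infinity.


S∞ = a₁/(1-r) = 113/(1 - 3/5)
= 113/(2/5)
= 565/2

S∞ = 565/2


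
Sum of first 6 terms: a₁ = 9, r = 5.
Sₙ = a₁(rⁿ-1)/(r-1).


Sₙ = 9×(5^6 - 1)/(5 - 1)
= 9×(15625 - 1)/4
= 9×15624/4
= 35154

S_6 = 35154


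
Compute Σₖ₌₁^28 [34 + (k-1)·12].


aₙ = 34 + (28-1)×12 = 358
Sₙ = n(a₁+aₙ)/2 = 28×(34+358)/2
= 28×392/2 = 5488

S_28 = 5488


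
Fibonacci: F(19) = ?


Fibonacci sequence: 1, 1, 2, 3, 5, 8, 13, 21, 34, 55, 89, ...
F(19) = 4181

F(19) = 4181


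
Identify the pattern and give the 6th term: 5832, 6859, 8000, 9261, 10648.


Pattern: perfect cubes: n³
Terms: 5832, 6859, 8000, 9261, 10648
Next term = 12167

Next term = 12167


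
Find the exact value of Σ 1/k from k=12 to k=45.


Σₖ₌12^45 1/k = 1/12 + 1/13 + 1/14 + ... + 1/45
= 12952600348955916409/9419588158802421600
≈ 1.3751

Sum = 12952600348955916409/9419588158802421600 ≈ 1.3751


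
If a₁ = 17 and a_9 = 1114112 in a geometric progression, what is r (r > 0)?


r^(n-1) = aₙ/a₁
r^8 = 1114112/17 = 65536
r = 65536^(1/8)
= ±4; taking r > 0 gives r = 4

r = 4


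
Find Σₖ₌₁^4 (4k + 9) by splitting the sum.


Σ(4k+9) = 4·Σk + 9·n
= 4·10 + 9·4
= 40 + 36 = 76

Σ = 76


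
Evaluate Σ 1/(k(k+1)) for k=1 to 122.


1/(k(k+1)) = 1/k - 1/(k+1) (partial fractions)
Telescoping: Σ = 1 - 1/123 = 122/123

Sum = 122/123


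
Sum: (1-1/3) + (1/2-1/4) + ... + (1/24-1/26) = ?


Telescoping with gap 2: two head and two tail terms survive.
= (1 + 1/2) - (1/25 + 1/26)
= 3/2 - 1/25 - 1/26 = 462/325

Sum = 462/325


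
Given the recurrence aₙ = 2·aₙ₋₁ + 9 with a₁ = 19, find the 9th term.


Computing step by step:
a_1 = 19
a_2 = 47
a_3 = 103
a_4 = 215
a_5 = 439
a_6 = 887
a_7 = 1783
a_8 = 3575
a_9 = 7159


a_9 = 7159


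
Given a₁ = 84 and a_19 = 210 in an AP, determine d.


d = (aₙ - a₁)/(n-1)
= (210 - 84)/(19-1)
= 126/18 = 7

d = 7


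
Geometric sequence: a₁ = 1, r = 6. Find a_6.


aₙ = a₁·r^(n-1)
= 1×6^5
= 1×7776
= 7776

a_6 = 7776


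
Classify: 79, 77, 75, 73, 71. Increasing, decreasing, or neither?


Differences: -2, -2, -2, -2
All differences < 0 → strictly DECREASING

Monotonically decreasing


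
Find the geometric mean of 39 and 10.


GM = √(39×10) = √390 = 19.7484

GM = 19.7484


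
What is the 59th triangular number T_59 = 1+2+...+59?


n(n+1)/2 = 59×60/2 = 3540/2 = 1770

Σk = 1770


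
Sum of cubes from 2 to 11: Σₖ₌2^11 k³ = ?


Σₖ₌2^11 k³ = [11·12/2]² − [1·2/2]²
= 4356 − 1 = 4355

Σk³ = 4355


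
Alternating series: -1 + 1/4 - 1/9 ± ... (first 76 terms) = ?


S = -1 + 1/4 - 1/9 + 1/16 - 1/25 + 1/36 - 1/49 + 1/64 ± ...
= -0.8224
(Full series converges to -π²/12 ≈ -0.8225)

S_76 = -0.8224


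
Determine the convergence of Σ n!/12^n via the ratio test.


aₙ = n!/12^n
a_{n+1}/aₙ = (n+1)!/12^(n+1) × 12^n/n!
= (n+1)/12
L = lim(n→∞) (n+1)/12 = ∞
L > 1 → series DIVERGES

Diverges (ratio test: L = ∞ > 1)


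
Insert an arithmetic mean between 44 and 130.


AM = (44 + 130)/2 = 174/2 = 87

AM = 87


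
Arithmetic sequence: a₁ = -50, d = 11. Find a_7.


aₙ = a₁ + (n-1)d
= -50 + (7-1)×11
= -50 + 66
= 16

a_7 = 16


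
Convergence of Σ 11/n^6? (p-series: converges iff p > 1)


p-series test: Σ c/n^p converges if p > 1, diverges if p ≤ 1 (constant c > 0 doesn't affect convergence).
p = 6
6 > 1 → CONVERGES

Converges (p = 6 > 1)


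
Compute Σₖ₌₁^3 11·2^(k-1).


Sₙ = 11×(2^3 - 1)/(2 - 1)
= 11×(8 - 1)/1
= 11×7/1
= 77

S_3 = 77


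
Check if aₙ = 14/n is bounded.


a₁ = 14, a₂ = 14/2, a₃ = 14/3, ...
0 < aₙ ≤ 14 for all n ≥ 1
Lower bound: 0, Upper bound: 14
The sequence IS bounded

Bounded (0 < aₙ ≤ 14)


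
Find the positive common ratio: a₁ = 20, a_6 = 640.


r^(n-1) = aₙ/a₁
r^5 = 640/20 = 32
r = 32^(1/5)
= 2

r = 2


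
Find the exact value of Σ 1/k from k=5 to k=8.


Σₖ₌5^8 1/k = 1/5 + 1/6 + 1/7 + 1/8
= 533/840
≈ 0.6345

Sum = 533/840 ≈ 0.6345


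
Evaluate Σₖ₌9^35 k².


Σₖ₌9^35 k² = Σₖ₌₁^35 k² − Σₖ₌₁^8 k²
= 35·36·71/6 − 8·9·17/6
= 14910 − 204 = 14706

Σk² = 14706


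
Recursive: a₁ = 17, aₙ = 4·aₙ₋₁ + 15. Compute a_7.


Computing step by step:
a_1 = 17
a_2 = 83
a_3 = 347
a_4 = 1403
a_5 = 5627
a_6 = 22523
a_7 = 90107


a_7 = 90107


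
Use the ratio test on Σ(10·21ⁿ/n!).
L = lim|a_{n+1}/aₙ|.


aₙ = 10·21^n/n!
a_{n+1}/aₙ = 21^(n+1)/(n+1)! × n!/21^n  (constant 10 cancels)
= 21/(n+1)
L = lim(n→∞) 21/(n+1) = 0
L < 1 → series CONVERGES

Converges (ratio test: L = 0 < 1)


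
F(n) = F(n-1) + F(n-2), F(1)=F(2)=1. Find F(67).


Fibonacci sequence: 1, 1, 2, 3, 5, 8, 13, 21, 34, 55, 89, ...
F(67) = 44945570212853

F(67) = 44945570212853


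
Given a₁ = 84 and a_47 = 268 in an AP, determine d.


d = (aₙ - a₁)/(n-1)
= (268 - 84)/(47-1)
= 184/46 = 4

d = 4


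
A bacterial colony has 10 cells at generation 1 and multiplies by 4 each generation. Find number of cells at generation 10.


aₙ = a₁·r^(n-1)
= 10×4^9
= 10×262144
= 2621440

a_10 = 2621440


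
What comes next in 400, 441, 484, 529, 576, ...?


Pattern: perfect squares: n²
Terms: 400, 441, 484, 529, 576
Next term = 625

Next term = 625


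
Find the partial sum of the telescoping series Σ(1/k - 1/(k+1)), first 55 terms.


Telescoping: adjacent terms cancel.
= 1/1 - 1/56
= 1 - 1/56 = 55/56

Sum = 55/56


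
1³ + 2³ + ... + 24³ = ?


n(n+1)/2 = 24×25/2 = 300
Σk³ = 300² = 90000

Σk³ = 90000


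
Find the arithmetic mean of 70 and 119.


AM = (70 + 119)/2 = 189/2 = 94.5

AM = 94.5


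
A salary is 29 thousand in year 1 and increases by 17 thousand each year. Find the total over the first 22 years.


aₙ = 29 + (22-1)×17 = 386
Sₙ = n(a₁+aₙ)/2 = 22×(29+386)/2
= 22×415/2 = 4565

S_22 = 4565


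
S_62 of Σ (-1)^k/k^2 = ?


S = -1 + 1/4 - 1/9 + 1/16 - 1/25 + 1/36 - 1/49 + 1/64 ± ...
= -0.8223
(Full series converges to -π²/12 ≈ -0.8225)

S_62 = -0.8223


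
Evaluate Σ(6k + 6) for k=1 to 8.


Σ(6k+6) = 6·Σk + 6·n
= 6·36 + 6·8
= 216 + 48 = 264

Σ = 264


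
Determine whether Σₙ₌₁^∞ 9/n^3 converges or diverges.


p-series test: Σ c/n^p converges if p > 1, diverges if p ≤ 1 (constant c > 0 doesn't affect convergence).
p = 3
3 > 1 → CONVERGES

Converges (p = 3 > 1)


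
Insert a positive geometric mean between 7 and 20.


GM = √(7×20) = √140 = 11.8322

GM = 11.8322


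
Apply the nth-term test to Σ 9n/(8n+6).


lim(n→∞) 9n/(8n+6) = 9/8 = 9/8  (divide numerator and denominator by n)
lim aₙ = 9/8 ≠ 0 → series DIVERGES

Diverges (lim aₙ = 9/8 ≠ 0)


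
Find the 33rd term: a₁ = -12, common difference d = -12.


aₙ = a₁ + (n-1)d
= -12 + (33-1)×-12
= -12 - 384
= -396

a_33 = -396
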